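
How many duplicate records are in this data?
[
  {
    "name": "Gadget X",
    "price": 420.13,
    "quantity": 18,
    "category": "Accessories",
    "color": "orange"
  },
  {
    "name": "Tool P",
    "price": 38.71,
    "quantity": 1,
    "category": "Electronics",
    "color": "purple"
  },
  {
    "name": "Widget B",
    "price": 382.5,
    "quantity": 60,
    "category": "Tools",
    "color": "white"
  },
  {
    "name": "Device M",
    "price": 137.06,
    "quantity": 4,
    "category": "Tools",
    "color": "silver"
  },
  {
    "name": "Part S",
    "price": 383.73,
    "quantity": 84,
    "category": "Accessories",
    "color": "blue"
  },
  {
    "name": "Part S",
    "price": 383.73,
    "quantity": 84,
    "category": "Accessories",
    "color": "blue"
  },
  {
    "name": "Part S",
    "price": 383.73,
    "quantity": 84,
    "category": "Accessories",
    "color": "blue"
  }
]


Checking 7 records for duplicates:

  Row 1: Gadget X ($420.13, qty 18)
  Row 2: Tool P ($38.71, qty 1)
  Row 3: Widget B ($382.5, qty 60)
  Row 4: Device M ($137.06, qty 4)
  Row 5: Part S ($383.73, qty 84)
  Row 6: Part S ($383.73, qty 84) <-- DUPLICATE
  Row 7: Part S ($383.73, qty 84) <-- DUPLICATE

Duplicates found: 2
Unique records: 5

2 duplicates, 5 unique


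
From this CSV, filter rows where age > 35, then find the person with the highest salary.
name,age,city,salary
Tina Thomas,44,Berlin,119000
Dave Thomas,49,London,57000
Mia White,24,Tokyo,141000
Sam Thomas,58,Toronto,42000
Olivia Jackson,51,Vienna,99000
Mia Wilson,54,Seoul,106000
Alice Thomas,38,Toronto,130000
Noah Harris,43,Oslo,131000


Filter: age > 35
Sort by: salary (descending)

Filtered records (7):
  Noah Harris, age 43, salary $131000
  Alice Thomas, age 38, salary $130000
  Tina Thomas, age 44, salary $119000
  Mia Wilson, age 54, salary $106000
  Olivia Jackson, age 51, salary $99000
  Dave Thomas, age 49, salary $57000
  Sam Thomas, age 58, salary $42000

Highest salary: Noah Harris ($131000)

Noah Harris


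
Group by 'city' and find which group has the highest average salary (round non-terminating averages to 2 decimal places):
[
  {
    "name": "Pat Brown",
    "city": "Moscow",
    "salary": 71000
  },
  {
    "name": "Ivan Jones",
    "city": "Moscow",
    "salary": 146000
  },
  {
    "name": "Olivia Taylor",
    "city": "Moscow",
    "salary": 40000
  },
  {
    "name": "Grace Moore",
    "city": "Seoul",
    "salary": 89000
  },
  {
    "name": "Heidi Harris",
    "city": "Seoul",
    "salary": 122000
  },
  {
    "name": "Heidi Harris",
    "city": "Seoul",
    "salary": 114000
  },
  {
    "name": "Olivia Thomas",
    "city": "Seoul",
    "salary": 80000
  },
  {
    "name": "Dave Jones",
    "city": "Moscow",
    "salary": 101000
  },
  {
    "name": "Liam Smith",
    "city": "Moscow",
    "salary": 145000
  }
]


Group by: city

Groups:
  Moscow: 5 people, avg salary = 503000/5 = $100600
  Seoul: 4 people, avg salary = 405000/4 = $101250

Highest average salary: Seoul ($101250)

Seoul ($101250)


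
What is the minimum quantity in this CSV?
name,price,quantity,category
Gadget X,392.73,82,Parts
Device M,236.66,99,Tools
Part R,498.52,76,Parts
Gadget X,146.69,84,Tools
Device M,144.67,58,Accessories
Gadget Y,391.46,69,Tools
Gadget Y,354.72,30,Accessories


Computing minimum quantity:
Values: [82, 99, 76, 84, 58, 69, 30]
Min = 30

30


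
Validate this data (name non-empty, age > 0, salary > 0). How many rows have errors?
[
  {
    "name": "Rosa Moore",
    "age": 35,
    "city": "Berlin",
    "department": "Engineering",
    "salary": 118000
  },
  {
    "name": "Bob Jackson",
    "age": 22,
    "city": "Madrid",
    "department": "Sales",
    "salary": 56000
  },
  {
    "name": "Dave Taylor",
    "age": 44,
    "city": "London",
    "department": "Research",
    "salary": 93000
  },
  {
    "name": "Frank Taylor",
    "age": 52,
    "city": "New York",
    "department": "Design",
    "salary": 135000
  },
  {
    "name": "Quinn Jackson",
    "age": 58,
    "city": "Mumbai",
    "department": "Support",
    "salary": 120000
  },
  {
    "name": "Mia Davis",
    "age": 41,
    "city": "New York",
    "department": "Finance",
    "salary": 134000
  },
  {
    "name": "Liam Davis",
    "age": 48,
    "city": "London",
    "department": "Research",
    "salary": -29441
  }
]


Validating 7 records:
Rules: name non-empty, age > 0, salary > 0

  Row 1 (Rosa Moore): OK
  Row 2 (Bob Jackson): OK
  Row 3 (Dave Taylor): OK
  Row 4 (Frank Taylor): OK
  Row 5 (Quinn Jackson): OK
  Row 6 (Mia Davis): OK
  Row 7 (Liam Davis): negative salary: -29441

Total errors: 1

1 errors


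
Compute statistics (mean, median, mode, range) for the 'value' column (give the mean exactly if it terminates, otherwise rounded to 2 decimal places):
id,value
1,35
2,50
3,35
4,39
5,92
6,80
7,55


Data: [35, 50, 35, 39, 92, 80, 55]
Count: 7
Sum: 386
Mean: 386/7 ≈ 55.14 (rounded to 2 decimal places)
Sorted: [35, 35, 39, 50, 55, 80, 92]
Median: 50.0
Mode: 35 (2 times)
Range: 92 - 35 = 57
Min: 35, Max: 92

mean≈55.14, median=50.0, mode=35, range=57


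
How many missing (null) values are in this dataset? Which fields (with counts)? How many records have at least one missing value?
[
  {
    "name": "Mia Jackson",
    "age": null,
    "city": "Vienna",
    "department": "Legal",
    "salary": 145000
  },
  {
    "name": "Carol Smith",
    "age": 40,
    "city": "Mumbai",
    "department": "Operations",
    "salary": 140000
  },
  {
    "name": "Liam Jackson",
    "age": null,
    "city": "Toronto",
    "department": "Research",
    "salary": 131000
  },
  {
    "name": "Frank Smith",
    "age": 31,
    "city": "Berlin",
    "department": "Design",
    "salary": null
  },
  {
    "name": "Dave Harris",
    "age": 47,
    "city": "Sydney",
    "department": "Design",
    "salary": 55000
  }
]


Checking for missing (null) values in 5 records:

  Mia Jackson: age
  Carol Smith: complete
  Liam Jackson: age
  Frank Smith: salary
  Dave Harris: complete

Per field:
  name: 0 missing
  age: 2 missing
  city: 0 missing
  department: 0 missing
  salary: 1 missing

Total missing values: 3
Records with any missing: 3

3 missing values (age: 2, salary: 1); 3 incomplete records


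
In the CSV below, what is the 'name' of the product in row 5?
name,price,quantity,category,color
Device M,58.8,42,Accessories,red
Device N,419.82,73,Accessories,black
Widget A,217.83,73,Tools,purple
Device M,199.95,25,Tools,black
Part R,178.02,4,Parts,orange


Query: Row 5 ('Part R'), column 'name'
Value: Part R

Part R


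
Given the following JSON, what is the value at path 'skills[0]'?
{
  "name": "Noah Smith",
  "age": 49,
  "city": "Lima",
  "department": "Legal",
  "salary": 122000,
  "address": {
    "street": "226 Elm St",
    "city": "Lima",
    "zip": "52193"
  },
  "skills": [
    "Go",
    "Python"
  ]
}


Query: skills[0]
Path: skills -> first element
Value: Go

Go


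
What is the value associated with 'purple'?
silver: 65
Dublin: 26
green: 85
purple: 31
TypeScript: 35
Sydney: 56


Looking up key 'purple'
Value: 31

31


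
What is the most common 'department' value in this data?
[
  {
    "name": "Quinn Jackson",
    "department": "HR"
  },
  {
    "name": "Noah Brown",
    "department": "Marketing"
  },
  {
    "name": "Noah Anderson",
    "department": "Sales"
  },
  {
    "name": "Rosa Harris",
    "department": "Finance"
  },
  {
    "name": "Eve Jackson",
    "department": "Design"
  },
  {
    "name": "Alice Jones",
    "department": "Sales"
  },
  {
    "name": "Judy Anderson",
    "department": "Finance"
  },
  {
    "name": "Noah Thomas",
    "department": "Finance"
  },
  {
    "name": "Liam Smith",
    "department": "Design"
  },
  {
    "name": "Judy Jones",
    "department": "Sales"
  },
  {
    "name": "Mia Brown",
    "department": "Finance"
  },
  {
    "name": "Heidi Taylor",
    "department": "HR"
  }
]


Counting 'department' values across 12 records:

  Finance: 4 ####
  Sales: 3 ###
  HR: 2 ##
  Design: 2 ##
  Marketing: 1 #

Most common: Finance (4 times)

Finance (4 times)


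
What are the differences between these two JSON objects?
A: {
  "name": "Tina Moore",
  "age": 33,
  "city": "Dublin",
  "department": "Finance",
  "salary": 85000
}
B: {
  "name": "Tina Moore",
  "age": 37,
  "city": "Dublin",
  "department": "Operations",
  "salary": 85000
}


Comparing each field (in key order):
  name: same
  age: DIFFERENT
  city: same
  department: DIFFERENT
  salary: same
Differences:
  age: 33 -> 37
  department: Finance -> Operations

2 field(s) changed

2 changes: age, department


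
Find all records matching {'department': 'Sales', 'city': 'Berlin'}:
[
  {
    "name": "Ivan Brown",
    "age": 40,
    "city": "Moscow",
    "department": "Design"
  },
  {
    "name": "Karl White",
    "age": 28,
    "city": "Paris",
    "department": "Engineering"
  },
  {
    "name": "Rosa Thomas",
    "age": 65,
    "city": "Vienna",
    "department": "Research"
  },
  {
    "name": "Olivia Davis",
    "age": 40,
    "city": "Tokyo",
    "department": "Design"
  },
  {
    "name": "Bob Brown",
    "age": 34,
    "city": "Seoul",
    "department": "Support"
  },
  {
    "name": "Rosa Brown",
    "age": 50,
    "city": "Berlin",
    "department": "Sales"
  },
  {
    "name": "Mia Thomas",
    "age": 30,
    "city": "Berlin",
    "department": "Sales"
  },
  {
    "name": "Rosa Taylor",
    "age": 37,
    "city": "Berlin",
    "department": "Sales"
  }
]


Search criteria: {'department': 'Sales', 'city': 'Berlin'}

Checking 8 records:
  Ivan Brown: {department: Design, city: Moscow}
  Karl White: {department: Engineering, city: Paris}
  Rosa Thomas: {department: Research, city: Vienna}
  Olivia Davis: {department: Design, city: Tokyo}
  Bob Brown: {department: Support, city: Seoul}
  Rosa Brown: {department: Sales, city: Berlin} <-- MATCH
  Mia Thomas: {department: Sales, city: Berlin} <-- MATCH
  Rosa Taylor: {department: Sales, city: Berlin} <-- MATCH

Matches: ["Rosa Brown", "Mia Thomas", "Rosa Taylor"]

["Rosa Brown", "Mia Thomas", "Rosa Taylor"]


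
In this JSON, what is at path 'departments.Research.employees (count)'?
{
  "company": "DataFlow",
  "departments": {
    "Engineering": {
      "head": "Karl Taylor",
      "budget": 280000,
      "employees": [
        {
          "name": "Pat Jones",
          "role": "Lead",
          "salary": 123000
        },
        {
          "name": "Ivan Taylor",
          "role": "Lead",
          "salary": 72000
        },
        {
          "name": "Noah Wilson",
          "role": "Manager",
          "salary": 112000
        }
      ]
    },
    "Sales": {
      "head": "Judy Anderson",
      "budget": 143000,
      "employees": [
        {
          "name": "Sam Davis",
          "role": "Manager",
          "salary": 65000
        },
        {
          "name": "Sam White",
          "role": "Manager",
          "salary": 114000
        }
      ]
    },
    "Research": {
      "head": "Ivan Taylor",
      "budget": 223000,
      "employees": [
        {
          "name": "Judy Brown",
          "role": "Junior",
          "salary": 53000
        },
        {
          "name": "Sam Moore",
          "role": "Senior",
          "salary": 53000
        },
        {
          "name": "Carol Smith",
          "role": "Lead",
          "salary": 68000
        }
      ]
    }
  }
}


Path: departments.Research.employees (count)

Navigate:
  -> departments
  -> Research
  -> employees (array, length 3)

3


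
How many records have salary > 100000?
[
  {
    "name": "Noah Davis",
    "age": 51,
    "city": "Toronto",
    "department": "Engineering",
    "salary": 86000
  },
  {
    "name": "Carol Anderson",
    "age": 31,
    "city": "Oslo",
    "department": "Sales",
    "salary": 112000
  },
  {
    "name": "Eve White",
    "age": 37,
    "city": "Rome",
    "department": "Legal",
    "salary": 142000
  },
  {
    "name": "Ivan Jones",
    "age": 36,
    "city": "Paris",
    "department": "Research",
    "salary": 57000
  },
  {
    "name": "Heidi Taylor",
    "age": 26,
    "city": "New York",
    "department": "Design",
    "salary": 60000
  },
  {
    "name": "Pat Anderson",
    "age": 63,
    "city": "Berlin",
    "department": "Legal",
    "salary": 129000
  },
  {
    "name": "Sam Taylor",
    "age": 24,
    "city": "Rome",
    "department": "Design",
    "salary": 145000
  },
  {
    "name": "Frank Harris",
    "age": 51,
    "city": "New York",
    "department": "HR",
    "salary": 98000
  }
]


Data: 8 records
Condition: salary > 100000

Checking each record:
  Noah Davis: 86000
  Carol Anderson: 112000 MATCH
  Eve White: 142000 MATCH
  Ivan Jones: 57000
  Heidi Taylor: 60000
  Pat Anderson: 129000 MATCH
  Sam Taylor: 145000 MATCH
  Frank Harris: 98000

Count: 4

4


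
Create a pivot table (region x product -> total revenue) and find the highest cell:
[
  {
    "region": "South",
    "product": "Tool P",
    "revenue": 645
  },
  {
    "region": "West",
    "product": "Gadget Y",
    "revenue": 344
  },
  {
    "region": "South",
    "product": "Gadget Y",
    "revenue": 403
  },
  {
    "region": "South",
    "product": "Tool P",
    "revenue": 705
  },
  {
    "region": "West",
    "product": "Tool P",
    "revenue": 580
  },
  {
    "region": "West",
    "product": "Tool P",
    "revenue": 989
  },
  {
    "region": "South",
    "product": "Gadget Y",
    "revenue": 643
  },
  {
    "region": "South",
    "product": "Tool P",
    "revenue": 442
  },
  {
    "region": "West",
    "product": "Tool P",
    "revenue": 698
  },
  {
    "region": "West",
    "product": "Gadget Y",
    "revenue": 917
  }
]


Pivot: region (rows) x product (columns) -> total revenue

     Gadget Y      Tool P      
South         1046          1792  
West          1261          2267  

Highest: West / Tool P = $2267

West / Tool P = $2267


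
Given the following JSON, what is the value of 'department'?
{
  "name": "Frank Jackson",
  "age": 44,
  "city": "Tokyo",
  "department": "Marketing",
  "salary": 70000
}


Looking up field 'department'
Value: Marketing

Marketing


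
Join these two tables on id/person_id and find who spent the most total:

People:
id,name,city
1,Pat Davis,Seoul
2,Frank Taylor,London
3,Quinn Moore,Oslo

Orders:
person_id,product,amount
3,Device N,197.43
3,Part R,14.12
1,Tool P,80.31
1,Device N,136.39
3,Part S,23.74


Join on: people.id = orders.person_id

Joined rows:
  Quinn Moore (Oslo) bought Device N for $197.43
  Quinn Moore (Oslo) bought Part R for $14.12
  Pat Davis (Seoul) bought Tool P for $80.31
  Pat Davis (Seoul) bought Device N for $136.39
  Quinn Moore (Oslo) bought Part S for $23.74

Total per person:
  Quinn Moore: $235.29
  Pat Davis: $216.70

Top spender: Quinn Moore ($235.29)

Quinn Moore ($235.29)


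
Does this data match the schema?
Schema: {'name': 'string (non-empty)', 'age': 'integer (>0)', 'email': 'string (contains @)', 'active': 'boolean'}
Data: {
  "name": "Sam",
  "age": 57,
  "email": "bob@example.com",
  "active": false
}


Validating each field against schema:
  name: OK (non-empty string)
  age: OK (positive integer)
  email: OK (string with @)
  active: OK (boolean)

Result: VALID

VALID


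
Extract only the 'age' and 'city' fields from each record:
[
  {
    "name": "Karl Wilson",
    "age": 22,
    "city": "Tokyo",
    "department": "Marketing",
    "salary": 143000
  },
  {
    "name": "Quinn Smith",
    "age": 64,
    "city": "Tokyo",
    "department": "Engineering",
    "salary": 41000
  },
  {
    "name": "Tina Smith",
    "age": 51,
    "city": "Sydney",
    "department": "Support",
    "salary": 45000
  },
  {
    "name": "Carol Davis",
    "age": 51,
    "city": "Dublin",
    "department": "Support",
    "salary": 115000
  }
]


Original: 4 records with fields: name, age, city, department, salary
Keep: ['age', 'city']
Drop: ['name', 'department', 'salary']
Result: 4 records, 2 fields each

[
  {
    "age": 22,
    "city": "Tokyo"
  },
  {
    "age": 64,
    "city": "Tokyo"
  },
  {
    "age": 51,
    "city": "Sydney"
  },
  {
    "age": 51,
    "city": "Dublin"
  }
]


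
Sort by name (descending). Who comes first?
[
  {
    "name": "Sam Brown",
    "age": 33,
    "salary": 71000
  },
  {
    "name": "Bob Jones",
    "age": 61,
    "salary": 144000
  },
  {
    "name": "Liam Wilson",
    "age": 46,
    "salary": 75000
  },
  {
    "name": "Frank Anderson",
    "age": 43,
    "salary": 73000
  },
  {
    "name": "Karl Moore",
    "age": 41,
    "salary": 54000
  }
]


Sort by: name (descending)

Sorted order:
  1. Sam Brown (name = Sam Brown)
  2. Liam Wilson (name = Liam Wilson)
  3. Karl Moore (name = Karl Moore)
  4. Frank Anderson (name = Frank Anderson)
  5. Bob Jones (name = Bob Jones)

First: Sam Brown

Sam Brown


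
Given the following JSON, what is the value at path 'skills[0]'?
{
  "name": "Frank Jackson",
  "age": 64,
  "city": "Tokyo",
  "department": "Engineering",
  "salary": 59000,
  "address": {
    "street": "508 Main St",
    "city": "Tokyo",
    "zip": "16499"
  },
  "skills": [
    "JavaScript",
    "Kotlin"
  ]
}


Query: skills[0]
Path: skills -> first element
Value: JavaScript

JavaScript


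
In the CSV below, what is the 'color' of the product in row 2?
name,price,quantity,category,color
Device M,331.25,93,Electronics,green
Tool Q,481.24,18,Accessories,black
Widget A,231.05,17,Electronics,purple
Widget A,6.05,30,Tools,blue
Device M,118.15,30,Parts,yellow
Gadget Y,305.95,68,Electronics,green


Query: Row 2 ('Tool Q'), column 'color'
Value: black

black


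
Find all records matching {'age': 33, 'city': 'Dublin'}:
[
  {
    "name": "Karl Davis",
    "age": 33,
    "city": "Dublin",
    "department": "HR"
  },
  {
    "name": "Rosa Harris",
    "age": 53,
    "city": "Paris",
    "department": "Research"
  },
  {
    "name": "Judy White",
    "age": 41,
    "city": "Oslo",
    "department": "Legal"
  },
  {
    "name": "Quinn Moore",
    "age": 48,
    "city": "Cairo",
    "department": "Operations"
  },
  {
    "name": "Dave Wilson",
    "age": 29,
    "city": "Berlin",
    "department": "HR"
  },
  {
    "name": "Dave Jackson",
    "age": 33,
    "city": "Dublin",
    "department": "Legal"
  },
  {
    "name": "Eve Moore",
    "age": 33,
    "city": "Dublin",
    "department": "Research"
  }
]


Search criteria: {'age': 33, 'city': 'Dublin'}

Checking 7 records:
  Karl Davis: {age: 33, city: Dublin} <-- MATCH
  Rosa Harris: {age: 53, city: Paris}
  Judy White: {age: 41, city: Oslo}
  Quinn Moore: {age: 48, city: Cairo}
  Dave Wilson: {age: 29, city: Berlin}
  Dave Jackson: {age: 33, city: Dublin} <-- MATCH
  Eve Moore: {age: 33, city: Dublin} <-- MATCH

Matches: ["Karl Davis", "Dave Jackson", "Eve Moore"]

["Karl Davis", "Dave Jackson", "Eve Moore"]


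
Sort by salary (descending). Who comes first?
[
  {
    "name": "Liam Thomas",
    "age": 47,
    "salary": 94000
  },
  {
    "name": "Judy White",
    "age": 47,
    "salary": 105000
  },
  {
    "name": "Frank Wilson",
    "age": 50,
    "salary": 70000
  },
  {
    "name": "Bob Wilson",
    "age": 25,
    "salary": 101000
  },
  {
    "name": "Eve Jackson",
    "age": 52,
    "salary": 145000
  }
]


Sort by: salary (descending)

Sorted order:
  1. Eve Jackson (salary = 145000)
  2. Judy White (salary = 105000)
  3. Bob Wilson (salary = 101000)
  4. Liam Thomas (salary = 94000)
  5. Frank Wilson (salary = 70000)

First: Eve Jackson

Eve Jackson


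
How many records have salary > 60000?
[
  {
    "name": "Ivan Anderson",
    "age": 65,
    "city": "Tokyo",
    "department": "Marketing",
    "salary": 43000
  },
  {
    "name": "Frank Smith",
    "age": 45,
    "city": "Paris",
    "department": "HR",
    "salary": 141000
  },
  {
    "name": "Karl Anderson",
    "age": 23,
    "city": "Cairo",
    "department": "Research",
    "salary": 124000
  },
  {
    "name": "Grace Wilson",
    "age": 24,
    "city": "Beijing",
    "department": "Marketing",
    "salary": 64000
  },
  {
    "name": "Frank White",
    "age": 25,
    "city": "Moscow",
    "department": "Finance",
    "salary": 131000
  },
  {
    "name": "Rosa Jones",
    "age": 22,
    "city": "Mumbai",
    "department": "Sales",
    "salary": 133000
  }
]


Data: 6 records
Condition: salary > 60000

Checking each record:
  Ivan Anderson: 43000
  Frank Smith: 141000 MATCH
  Karl Anderson: 124000 MATCH
  Grace Wilson: 64000 MATCH
  Frank White: 131000 MATCH
  Rosa Jones: 133000 MATCH

Count: 5

5


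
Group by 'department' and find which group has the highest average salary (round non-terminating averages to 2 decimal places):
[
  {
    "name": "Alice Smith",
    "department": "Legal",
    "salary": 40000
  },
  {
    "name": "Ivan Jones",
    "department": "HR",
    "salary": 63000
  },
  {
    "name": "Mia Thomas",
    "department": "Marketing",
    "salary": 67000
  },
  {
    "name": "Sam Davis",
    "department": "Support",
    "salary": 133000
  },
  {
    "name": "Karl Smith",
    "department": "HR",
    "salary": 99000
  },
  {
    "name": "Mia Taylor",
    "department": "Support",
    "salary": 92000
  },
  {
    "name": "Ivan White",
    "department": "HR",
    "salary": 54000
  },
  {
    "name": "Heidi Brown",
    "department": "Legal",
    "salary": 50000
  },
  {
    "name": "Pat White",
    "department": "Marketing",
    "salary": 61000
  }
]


Group by: department

Groups:
  HR: 3 people, avg salary = 216000/3 = $72000
  Legal: 2 people, avg salary = 90000/2 = $45000
  Marketing: 2 people, avg salary = 128000/2 = $64000
  Support: 2 people, avg salary = 225000/2 = $112500

Highest average salary: Support ($112500)

Support ($112500)


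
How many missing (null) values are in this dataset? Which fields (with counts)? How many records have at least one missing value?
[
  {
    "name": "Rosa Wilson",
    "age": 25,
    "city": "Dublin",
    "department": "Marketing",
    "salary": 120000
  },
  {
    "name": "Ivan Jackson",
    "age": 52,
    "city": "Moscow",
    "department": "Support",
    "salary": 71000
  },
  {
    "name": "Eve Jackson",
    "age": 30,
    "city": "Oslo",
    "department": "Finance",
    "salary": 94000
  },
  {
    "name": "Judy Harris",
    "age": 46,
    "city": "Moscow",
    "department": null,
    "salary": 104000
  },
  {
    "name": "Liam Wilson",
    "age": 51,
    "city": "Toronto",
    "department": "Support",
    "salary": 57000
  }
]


Checking for missing (null) values in 5 records:

  Rosa Wilson: complete
  Ivan Jackson: complete
  Eve Jackson: complete
  Judy Harris: department
  Liam Wilson: complete

Per field:
  name: 0 missing
  age: 0 missing
  city: 0 missing
  department: 1 missing
  salary: 0 missing

Total missing values: 1
Records with any missing: 1

1 missing values (department: 1); 1 incomplete records


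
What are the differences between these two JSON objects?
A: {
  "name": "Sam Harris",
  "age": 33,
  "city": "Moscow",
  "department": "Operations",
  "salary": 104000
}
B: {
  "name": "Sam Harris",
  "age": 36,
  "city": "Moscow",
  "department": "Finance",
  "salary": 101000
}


Comparing each field (in key order):
  name: same
  age: DIFFERENT
  city: same
  department: DIFFERENT
  salary: DIFFERENT
Differences:
  age: 33 -> 36
  department: Operations -> Finance
  salary: 104000 -> 101000

3 field(s) changed

3 changes: age, department, salary


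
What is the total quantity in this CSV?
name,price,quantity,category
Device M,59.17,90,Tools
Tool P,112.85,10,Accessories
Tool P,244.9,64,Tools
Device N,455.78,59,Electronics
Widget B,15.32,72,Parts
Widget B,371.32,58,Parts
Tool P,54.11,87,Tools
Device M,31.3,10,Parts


Computing total quantity:
Values: [90, 10, 64, 59, 72, 58, 87, 10]
Sum = 450

450


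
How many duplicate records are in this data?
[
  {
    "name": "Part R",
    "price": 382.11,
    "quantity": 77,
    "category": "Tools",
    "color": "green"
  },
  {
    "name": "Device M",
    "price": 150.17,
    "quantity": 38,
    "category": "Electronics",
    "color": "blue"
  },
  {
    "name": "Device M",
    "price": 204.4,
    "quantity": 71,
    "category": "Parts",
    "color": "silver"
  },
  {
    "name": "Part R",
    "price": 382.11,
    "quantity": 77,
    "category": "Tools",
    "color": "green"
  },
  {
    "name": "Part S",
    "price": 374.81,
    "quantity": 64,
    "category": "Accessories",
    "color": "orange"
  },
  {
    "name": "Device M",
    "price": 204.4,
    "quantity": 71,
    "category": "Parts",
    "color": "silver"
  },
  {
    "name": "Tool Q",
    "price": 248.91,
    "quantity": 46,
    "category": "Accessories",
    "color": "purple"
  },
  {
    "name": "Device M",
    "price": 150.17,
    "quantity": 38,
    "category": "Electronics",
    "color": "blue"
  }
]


Checking 8 records for duplicates:

  Row 1: Part R ($382.11, qty 77)
  Row 2: Device M ($150.17, qty 38)
  Row 3: Device M ($204.4, qty 71)
  Row 4: Part R ($382.11, qty 77) <-- DUPLICATE
  Row 5: Part S ($374.81, qty 64)
  Row 6: Device M ($204.4, qty 71) <-- DUPLICATE
  Row 7: Tool Q ($248.91, qty 46)
  Row 8: Device M ($150.17, qty 38) <-- DUPLICATE

Duplicates found: 3
Unique records: 5

3 duplicates, 5 unique


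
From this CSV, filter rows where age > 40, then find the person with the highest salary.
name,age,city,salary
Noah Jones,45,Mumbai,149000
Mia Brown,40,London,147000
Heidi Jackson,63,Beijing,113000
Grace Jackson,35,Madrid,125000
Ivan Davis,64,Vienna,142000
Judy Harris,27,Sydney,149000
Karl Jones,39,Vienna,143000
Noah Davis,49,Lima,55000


Filter: age > 40
Sort by: salary (descending)

Filtered records (4):
  Noah Jones, age 45, salary $149000
  Ivan Davis, age 64, salary $142000
  Heidi Jackson, age 63, salary $113000
  Noah Davis, age 49, salary $55000

Highest salary: Noah Jones ($149000)

Noah Jones


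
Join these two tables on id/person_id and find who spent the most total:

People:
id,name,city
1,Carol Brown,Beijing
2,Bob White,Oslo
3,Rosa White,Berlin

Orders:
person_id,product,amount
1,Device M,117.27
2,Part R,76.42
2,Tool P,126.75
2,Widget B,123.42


Join on: people.id = orders.person_id

Joined rows:
  Carol Brown (Beijing) bought Device M for $117.27
  Bob White (Oslo) bought Part R for $76.42
  Bob White (Oslo) bought Tool P for $126.75
  Bob White (Oslo) bought Widget B for $123.42

Total per person:
  Bob White: $326.59
  Carol Brown: $117.27

Top spender: Bob White ($326.59)

Bob White ($326.59)


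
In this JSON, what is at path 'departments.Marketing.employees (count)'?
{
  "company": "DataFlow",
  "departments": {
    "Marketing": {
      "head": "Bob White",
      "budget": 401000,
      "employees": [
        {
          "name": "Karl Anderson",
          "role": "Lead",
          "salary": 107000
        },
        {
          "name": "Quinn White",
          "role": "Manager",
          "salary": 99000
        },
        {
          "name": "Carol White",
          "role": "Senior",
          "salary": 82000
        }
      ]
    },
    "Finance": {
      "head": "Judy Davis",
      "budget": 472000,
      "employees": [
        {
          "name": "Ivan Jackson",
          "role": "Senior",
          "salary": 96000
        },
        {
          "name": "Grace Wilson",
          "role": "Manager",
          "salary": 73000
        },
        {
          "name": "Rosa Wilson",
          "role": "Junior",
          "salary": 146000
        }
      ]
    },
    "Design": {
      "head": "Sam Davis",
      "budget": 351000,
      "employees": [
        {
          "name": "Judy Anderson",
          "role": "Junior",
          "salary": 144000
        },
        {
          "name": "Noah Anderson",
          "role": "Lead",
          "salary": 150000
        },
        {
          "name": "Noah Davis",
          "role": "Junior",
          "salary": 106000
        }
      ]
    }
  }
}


Path: departments.Marketing.employees (count)

Navigate:
  -> departments
  -> Marketing
  -> employees (array, length 3)

3


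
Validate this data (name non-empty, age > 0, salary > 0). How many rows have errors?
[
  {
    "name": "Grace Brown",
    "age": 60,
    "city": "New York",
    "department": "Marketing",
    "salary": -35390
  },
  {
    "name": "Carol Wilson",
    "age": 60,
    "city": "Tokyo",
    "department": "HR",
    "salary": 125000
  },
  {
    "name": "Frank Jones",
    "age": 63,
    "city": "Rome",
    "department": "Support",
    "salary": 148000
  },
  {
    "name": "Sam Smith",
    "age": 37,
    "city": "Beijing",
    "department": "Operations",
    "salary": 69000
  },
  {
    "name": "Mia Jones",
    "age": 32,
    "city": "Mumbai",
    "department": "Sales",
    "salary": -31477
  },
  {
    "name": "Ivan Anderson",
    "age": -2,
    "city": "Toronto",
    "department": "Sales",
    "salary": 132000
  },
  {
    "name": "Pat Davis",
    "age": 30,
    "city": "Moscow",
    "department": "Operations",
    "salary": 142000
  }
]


Validating 7 records:
Rules: name non-empty, age > 0, salary > 0

  Row 1 (Grace Brown): negative salary: -35390
  Row 2 (Carol Wilson): OK
  Row 3 (Frank Jones): OK
  Row 4 (Sam Smith): OK
  Row 5 (Mia Jones): negative salary: -31477
  Row 6 (Ivan Anderson): negative age: -2
  Row 7 (Pat Davis): OK

Total errors: 3

3 errors


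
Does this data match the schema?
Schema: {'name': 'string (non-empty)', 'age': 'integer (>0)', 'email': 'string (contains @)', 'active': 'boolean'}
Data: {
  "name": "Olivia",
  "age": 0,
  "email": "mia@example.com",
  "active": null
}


Validating each field against schema:
  name: OK (non-empty string)
  age: FAIL (0 is not > 0)
  email: OK (string with @)
  active: FAIL (null is not a boolean)

Result: INVALID (2 errors: age, active)

INVALID (2 errors: age, active)


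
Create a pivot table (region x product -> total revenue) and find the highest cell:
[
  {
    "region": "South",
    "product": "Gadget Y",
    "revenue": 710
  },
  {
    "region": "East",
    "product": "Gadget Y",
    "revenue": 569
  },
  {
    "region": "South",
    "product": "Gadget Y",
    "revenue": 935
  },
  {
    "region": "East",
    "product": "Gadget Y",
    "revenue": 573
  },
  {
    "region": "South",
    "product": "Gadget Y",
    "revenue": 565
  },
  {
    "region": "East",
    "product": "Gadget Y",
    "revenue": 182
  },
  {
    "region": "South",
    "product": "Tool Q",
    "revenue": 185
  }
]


Pivot: region (rows) x product (columns) -> total revenue

     Gadget Y      Tool Q      
East          1324             0  
South         2210           185  

Highest: South / Gadget Y = $2210

South / Gadget Y = $2210


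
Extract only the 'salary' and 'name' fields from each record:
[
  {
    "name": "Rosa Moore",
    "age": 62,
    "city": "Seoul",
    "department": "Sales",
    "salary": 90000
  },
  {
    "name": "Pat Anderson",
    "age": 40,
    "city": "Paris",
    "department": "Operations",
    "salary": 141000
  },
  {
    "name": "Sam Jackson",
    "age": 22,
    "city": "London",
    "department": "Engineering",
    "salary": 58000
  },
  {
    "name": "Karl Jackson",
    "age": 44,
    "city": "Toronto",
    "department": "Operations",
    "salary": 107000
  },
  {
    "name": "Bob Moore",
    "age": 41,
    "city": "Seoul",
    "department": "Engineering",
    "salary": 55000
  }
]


Original: 5 records with fields: name, age, city, department, salary
Keep: ['salary', 'name']
Drop: ['age', 'city', 'department']
Result: 5 records, 2 fields each

[
  {
    "salary": 90000,
    "name": "Rosa Moore"
  },
  {
    "salary": 141000,
    "name": "Pat Anderson"
  },
  {
    "salary": 58000,
    "name": "Sam Jackson"
  },
  {
    "salary": 107000,
    "name": "Karl Jackson"
  },
  {
    "salary": 55000,
    "name": "Bob Moore"
  }
]


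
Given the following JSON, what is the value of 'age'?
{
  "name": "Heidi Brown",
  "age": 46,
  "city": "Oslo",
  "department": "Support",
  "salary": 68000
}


Looking up field 'age'
Value: 46

46


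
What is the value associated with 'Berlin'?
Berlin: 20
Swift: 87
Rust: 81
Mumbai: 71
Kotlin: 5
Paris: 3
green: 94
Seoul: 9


Looking up key 'Berlin'
Value: 20

20


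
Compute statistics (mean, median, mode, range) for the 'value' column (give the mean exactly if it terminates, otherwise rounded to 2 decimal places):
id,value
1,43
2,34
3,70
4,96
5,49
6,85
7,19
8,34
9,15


Data: [43, 34, 70, 96, 49, 85, 19, 34, 15]
Count: 9
Sum: 445
Mean: 445/9 ≈ 49.44 (rounded to 2 decimal places)
Sorted: [15, 19, 34, 34, 43, 49, 70, 85, 96]
Median: 43.0
Mode: 34 (2 times)
Range: 96 - 15 = 81
Min: 15, Max: 96

mean≈49.44, median=43.0, mode=34, range=81


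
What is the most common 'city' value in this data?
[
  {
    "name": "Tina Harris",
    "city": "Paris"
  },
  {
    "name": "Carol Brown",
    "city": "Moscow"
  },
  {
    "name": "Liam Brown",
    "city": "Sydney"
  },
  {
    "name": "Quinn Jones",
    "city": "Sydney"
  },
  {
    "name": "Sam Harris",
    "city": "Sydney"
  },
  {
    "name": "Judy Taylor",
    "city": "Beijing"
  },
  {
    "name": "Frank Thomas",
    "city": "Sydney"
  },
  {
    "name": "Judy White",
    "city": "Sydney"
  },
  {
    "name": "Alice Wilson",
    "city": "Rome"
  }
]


Counting 'city' values across 9 records:

  Sydney: 5 #####
  Paris: 1 #
  Moscow: 1 #
  Beijing: 1 #
  Rome: 1 #

Most common: Sydney (5 times)

Sydney (5 times)


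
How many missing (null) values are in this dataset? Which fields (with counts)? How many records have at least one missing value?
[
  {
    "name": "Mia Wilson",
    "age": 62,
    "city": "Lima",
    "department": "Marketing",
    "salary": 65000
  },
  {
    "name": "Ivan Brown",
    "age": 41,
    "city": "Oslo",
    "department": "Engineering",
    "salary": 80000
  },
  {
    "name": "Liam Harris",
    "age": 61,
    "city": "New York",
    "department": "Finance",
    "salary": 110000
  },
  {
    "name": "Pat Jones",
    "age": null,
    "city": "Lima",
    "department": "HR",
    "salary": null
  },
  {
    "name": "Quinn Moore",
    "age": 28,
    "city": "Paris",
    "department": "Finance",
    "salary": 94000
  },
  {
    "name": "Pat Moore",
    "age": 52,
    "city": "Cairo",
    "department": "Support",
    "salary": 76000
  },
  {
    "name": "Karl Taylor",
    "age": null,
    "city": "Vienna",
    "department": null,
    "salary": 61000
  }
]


Checking for missing (null) values in 7 records:

  Mia Wilson: complete
  Ivan Brown: complete
  Liam Harris: complete
  Pat Jones: age, salary
  Quinn Moore: complete
  Pat Moore: complete
  Karl Taylor: age, department

Per field:
  name: 0 missing
  age: 2 missing
  city: 0 missing
  department: 1 missing
  salary: 1 missing

Total missing values: 4
Records with any missing: 2

4 missing values (age: 2, department: 1, salary: 1); 2 incomplete records


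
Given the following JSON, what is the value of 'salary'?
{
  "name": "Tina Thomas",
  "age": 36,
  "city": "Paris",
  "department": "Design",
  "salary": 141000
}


Looking up field 'salary'
Value: 141000

141000


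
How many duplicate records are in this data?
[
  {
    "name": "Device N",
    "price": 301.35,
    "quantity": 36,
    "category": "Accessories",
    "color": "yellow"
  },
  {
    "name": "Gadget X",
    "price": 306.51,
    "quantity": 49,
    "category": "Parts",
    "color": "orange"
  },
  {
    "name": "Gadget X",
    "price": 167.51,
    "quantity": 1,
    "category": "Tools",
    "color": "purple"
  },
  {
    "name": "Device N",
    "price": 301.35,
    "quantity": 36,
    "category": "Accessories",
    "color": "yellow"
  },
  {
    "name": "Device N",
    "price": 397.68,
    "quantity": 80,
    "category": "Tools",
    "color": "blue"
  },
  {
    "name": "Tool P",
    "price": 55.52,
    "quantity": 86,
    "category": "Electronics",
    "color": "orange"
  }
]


Checking 6 records for duplicates:

  Row 1: Device N ($301.35, qty 36)
  Row 2: Gadget X ($306.51, qty 49)
  Row 3: Gadget X ($167.51, qty 1)
  Row 4: Device N ($301.35, qty 36) <-- DUPLICATE
  Row 5: Device N ($397.68, qty 80)
  Row 6: Tool P ($55.52, qty 86)

Duplicates found: 1
Unique records: 5

1 duplicates, 5 unique


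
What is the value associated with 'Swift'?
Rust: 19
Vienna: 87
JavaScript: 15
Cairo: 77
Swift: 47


Looking up key 'Swift'
Value: 47

47


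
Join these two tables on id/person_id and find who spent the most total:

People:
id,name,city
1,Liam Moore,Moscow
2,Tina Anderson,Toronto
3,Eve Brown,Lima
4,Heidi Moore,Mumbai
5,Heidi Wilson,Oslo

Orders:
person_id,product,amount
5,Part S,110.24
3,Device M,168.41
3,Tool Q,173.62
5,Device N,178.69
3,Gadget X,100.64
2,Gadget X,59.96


Join on: people.id = orders.person_id

Joined rows:
  Heidi Wilson (Oslo) bought Part S for $110.24
  Eve Brown (Lima) bought Device M for $168.41
  Eve Brown (Lima) bought Tool Q for $173.62
  Heidi Wilson (Oslo) bought Device N for $178.69
  Eve Brown (Lima) bought Gadget X for $100.64
  Tina Anderson (Toronto) bought Gadget X for $59.96

Total per person:
  Eve Brown: $442.67
  Heidi Wilson: $288.93
  Tina Anderson: $59.96

Top spender: Eve Brown ($442.67)

Eve Brown ($442.67)


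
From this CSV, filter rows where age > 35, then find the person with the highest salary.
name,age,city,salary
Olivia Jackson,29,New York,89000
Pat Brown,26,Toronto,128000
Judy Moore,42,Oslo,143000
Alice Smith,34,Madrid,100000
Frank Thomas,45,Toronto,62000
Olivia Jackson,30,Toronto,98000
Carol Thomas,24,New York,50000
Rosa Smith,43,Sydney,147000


Filter: age > 35
Sort by: salary (descending)

Filtered records (3):
  Rosa Smith, age 43, salary $147000
  Judy Moore, age 42, salary $143000
  Frank Thomas, age 45, salary $62000

Highest salary: Rosa Smith ($147000)

Rosa Smith


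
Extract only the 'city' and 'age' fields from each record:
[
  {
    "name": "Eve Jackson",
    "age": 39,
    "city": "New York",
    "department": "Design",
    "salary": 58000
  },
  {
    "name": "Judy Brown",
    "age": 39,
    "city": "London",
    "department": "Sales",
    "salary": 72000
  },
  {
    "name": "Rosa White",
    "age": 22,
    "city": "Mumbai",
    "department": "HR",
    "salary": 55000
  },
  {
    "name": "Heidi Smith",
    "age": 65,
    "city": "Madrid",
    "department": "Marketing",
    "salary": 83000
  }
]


Original: 4 records with fields: name, age, city, department, salary
Keep: ['city', 'age']
Drop: ['name', 'department', 'salary']
Result: 4 records, 2 fields each

[
  {
    "city": "New York",
    "age": 39
  },
  {
    "city": "London",
    "age": 39
  },
  {
    "city": "Mumbai",
    "age": 22
  },
  {
    "city": "Madrid",
    "age": 65
  }
]


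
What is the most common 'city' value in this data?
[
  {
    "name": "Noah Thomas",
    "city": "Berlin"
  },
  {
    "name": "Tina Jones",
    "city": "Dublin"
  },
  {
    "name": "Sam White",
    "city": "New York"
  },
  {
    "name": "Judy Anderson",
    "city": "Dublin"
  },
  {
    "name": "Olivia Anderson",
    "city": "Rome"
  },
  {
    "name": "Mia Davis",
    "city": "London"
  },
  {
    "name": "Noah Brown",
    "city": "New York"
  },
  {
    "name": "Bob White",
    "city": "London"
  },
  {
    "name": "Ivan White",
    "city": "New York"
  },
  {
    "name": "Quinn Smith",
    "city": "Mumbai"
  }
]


Counting 'city' values across 10 records:

  New York: 3 ###
  Dublin: 2 ##
  London: 2 ##
  Berlin: 1 #
  Rome: 1 #
  Mumbai: 1 #

Most common: New York (3 times)

New York (3 times)


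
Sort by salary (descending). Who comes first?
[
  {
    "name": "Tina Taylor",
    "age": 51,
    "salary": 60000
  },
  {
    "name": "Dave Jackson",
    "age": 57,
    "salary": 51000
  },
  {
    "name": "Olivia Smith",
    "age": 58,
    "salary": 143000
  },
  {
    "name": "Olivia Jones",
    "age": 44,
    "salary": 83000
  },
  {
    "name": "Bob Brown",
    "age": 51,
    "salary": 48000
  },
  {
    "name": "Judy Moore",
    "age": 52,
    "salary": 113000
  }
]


Sort by: salary (descending)

Sorted order:
  1. Olivia Smith (salary = 143000)
  2. Judy Moore (salary = 113000)
  3. Olivia Jones (salary = 83000)
  4. Tina Taylor (salary = 60000)
  5. Dave Jackson (salary = 51000)
  6. Bob Brown (salary = 48000)

First: Olivia Smith

Olivia Smith


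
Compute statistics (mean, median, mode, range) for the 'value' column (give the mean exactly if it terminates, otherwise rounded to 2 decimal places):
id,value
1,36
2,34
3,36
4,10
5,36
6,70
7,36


Data: [36, 34, 36, 10, 36, 70, 36]
Count: 7
Sum: 258
Mean: 258/7 ≈ 36.86 (rounded to 2 decimal places)
Sorted: [10, 34, 36, 36, 36, 36, 70]
Median: 36.0
Mode: 36 (4 times)
Range: 70 - 10 = 60
Min: 10, Max: 70

mean≈36.86, median=36.0, mode=36, range=60
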